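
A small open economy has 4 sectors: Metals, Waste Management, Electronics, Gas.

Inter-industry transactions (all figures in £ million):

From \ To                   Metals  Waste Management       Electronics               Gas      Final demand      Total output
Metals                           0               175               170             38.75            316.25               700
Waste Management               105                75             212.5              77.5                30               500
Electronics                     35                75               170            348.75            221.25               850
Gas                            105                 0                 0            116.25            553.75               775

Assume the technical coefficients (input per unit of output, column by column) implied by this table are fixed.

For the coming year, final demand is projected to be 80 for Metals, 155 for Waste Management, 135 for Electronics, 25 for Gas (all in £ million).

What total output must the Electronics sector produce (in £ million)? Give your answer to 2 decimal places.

Technical coefficients a_ij = z_ij / X_j:
  a_11 = 0/700 = 0.00, a_21 = 105/700 = 0.15, a_31 = 35/700 = 0.05, a_41 = 105/700 = 0.15
  a_12 = 175/500 = 0.35, a_22 = 75/500 = 0.15, a_32 = 75/500 = 0.15, a_42 = 0/500 = 0.00
  a_13 = 170/850 = 0.20, a_23 = 212.5/850 = 0.25, a_33 = 170/850 = 0.20, a_43 = 0/850 = 0.00
  a_14 = 38.75/775 = 0.05, a_24 = 77.5/775 = 0.10, a_34 = 348.75/775 = 0.45, a_44 = 116.25/775 = 0.15
I − A =
  [   1.00    -0.35    -0.20    -0.05]
  [  -0.15     0.85    -0.25    -0.10]
  [  -0.05    -0.15     0.80    -0.45]
  [  -0.15     0.00     0.00     0.85]
Compute the cofactors C_ij = (−1)^(i+j)·(3×3 minor ij) of I−A; the adjugate is their transpose:
adj(I−A) = Cᵀ =
  [ 0.546125   0.263500   0.218875   0.179000]
  [ 0.141500   0.652000   0.239125   0.211625]
  [ 0.114875   0.164875   0.666250   0.378875]
  [ 0.096375   0.046500   0.038625   0.583125]
det(I−A) = Σ_j (I−A)_1j·C_1j = (1.00)(0.546125) + (-0.35)(0.141500) + (-0.20)(0.114875) + (-0.05)(0.096375) = 0.46880625
(I − A)⁻¹ = adj(I−A) / det(I−A) ≈
  [   1.1649     0.5621     0.4669     0.3818]
  [   0.3018     1.3908     0.5101     0.4514]
  [   0.2450     0.3517     1.4212     0.8082]
  [   0.2056     0.0992     0.0824     1.2439]
x = (I − A)⁻¹ d = adj(I−A)·d / det(I−A), with det(I−A) = 0.46880625:
  x_1 = (0.546125·80 + 0.263500·155 + 0.218875·135 + 0.179000·25) / 0.46880625 = 118.555625 / 0.46880625 ≈ 252.89
  x_2 = (0.141500·80 + 0.652000·155 + 0.239125·135 + 0.211625·25) / 0.46880625 = 149.9525 / 0.46880625 ≈ 319.86
  x_3 = (0.114875·80 + 0.164875·155 + 0.666250·135 + 0.378875·25) / 0.46880625 = 134.16125 / 0.46880625 ≈ 286.18
  x_4 = (0.096375·80 + 0.046500·155 + 0.038625·135 + 0.583125·25) / 0.46880625 = 34.71 / 0.46880625 ≈ 74.04

x_3 = 286.18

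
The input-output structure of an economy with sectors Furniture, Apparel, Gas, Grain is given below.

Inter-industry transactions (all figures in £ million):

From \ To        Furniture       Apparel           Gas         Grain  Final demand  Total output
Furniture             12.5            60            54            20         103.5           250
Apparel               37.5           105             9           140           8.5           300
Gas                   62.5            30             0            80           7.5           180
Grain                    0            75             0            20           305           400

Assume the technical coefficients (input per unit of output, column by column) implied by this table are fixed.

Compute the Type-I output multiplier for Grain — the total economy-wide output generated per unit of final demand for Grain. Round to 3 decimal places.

m_4 = 2.853

Technical coefficients a_ij = z_ij / X_j:
  a_11 = 12.5/250 = 0.05, a_21 = 37.5/250 = 0.15, a_31 = 62.5/250 = 0.25, a_41 = 0/250 = 0.00
  a_12 = 60/300 = 0.20, a_22 = 105/300 = 0.35, a_32 = 30/300 = 0.10, a_42 = 75/300 = 0.25
  a_13 = 54/180 = 0.30, a_23 = 9/180 = 0.05, a_33 = 0/180 = 0.00, a_43 = 0/180 = 0.00
  a_14 = 20/400 = 0.05, a_24 = 140/400 = 0.35, a_34 = 80/400 = 0.20, a_44 = 20/400 = 0.05
I − A =
  [   0.95    -0.20    -0.30    -0.05]
  [  -0.15     0.65    -0.05    -0.35]
  [  -0.25    -0.10     1.00    -0.20]
  [   0.00    -0.25     0.00     0.95]
Compute the cofactors C_ij = (−1)^(i+j)·(3×3 minor ij) of I−A; the adjugate is their transpose:
adj(I−A) = Cᵀ =
  [ 0.522750   0.246000   0.169125   0.153750]
  [ 0.154375   0.831250   0.087875   0.332875]
  [ 0.154250   0.188375   0.473125   0.177125]
  [ 0.040625   0.218750   0.023125   0.527000]
det(I−A) = Σ_j (I−A)_1j·C_1j = (0.95)(0.522750) + (-0.20)(0.154375) + (-0.30)(0.154250) + (-0.05)(0.040625) = 0.41743125
(I − A)⁻¹ = adj(I−A) / det(I−A) ≈
  [   1.2523     0.5893     0.4052     0.3683]
  [   0.3698     1.9913     0.2105     0.7974]
  [   0.3695     0.4513     1.1334     0.4243]
  [   0.0973     0.5240     0.0554     1.2625]
The output multiplier for sector j is the column-j sum of the Leontief inverse (I − A)⁻¹ = adj(I−A) / det(I−A).
Column 4 of adj(I−A): (0.153750, 0.332875, 0.177125, 0.527000); det(I−A) = 0.41743125.
m_4 = (0.153750 + 0.332875 + 0.177125 + 0.527000) / 0.41743125 = 1.19075 / 0.41743125 ≈ 2.853.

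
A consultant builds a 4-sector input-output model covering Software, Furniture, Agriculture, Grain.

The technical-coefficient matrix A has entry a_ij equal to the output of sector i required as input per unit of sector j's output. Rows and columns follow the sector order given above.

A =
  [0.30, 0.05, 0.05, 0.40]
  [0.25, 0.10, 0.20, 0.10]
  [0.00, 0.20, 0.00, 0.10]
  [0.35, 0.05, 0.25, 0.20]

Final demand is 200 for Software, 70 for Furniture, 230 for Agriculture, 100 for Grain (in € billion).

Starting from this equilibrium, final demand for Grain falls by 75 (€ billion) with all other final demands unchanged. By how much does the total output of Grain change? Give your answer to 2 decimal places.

Δx_G = -141.12

I − A =
  [   0.70    -0.05    -0.05    -0.40]
  [  -0.25     0.90    -0.20    -0.10]
  [   0.00    -0.20     1.00    -0.10]
  [  -0.35    -0.05    -0.25     0.80]
Compute the cofactors C_ij = (−1)^(i+j)·(3×3 minor ij) of I−A; the adjugate is their transpose:
adj(I−A) = Cᵀ =
  [ 0.65450   0.08700   0.13900   0.35550]
  [ 0.23575   0.40075   0.13825   0.18525]
  [ 0.07975   0.08925   0.35775   0.09575]
  [ 0.32600   0.09100   0.18125   0.58700]
det(I−A) = Σ_j (I−A)_1j·C_1j = (0.70)(0.65450) + (-0.05)(0.23575) + (-0.05)(0.07975) + (-0.40)(0.32600) = 0.311975
(I − A)⁻¹ = adj(I−A) / det(I−A) ≈
  [   2.0979     0.2789     0.4455     1.1395]
  [   0.7557     1.2846     0.4431     0.5938]
  [   0.2556     0.2861     1.1467     0.3069]
  [   1.0450     0.2917     0.5810     1.8816]
Δx = (I − A)⁻¹ Δd with Δd having -75 in the Grain component and 0 elsewhere.
So Δx_G = L_GG · (-75), where L_GG = adj(I−A)_GG / det(I−A) = 0.58700 / 0.311975.
Δx_G = 0.58700 × (-75) / 0.311975 = -44.025 / 0.311975 ≈ -141.12.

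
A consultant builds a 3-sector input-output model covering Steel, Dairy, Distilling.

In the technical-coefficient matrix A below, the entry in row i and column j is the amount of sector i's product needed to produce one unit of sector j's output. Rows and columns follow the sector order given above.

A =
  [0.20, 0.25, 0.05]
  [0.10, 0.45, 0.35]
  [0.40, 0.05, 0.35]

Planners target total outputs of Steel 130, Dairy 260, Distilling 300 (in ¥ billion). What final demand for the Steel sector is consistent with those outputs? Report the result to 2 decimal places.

d_1 = 24.00

I − A =
  [   0.80    -0.25    -0.05]
  [  -0.10     0.55    -0.35]
  [  -0.40    -0.05     0.65]
d = (I − A) x:
  d_1 = (+0.80)·130 + (-0.25)·260 + (-0.05)·300 = 24.00
  d_2 = (-0.10)·130 + (+0.55)·260 + (-0.35)·300 = 25.00
  d_3 = (-0.40)·130 + (-0.05)·260 + (+0.65)·300 = 130.00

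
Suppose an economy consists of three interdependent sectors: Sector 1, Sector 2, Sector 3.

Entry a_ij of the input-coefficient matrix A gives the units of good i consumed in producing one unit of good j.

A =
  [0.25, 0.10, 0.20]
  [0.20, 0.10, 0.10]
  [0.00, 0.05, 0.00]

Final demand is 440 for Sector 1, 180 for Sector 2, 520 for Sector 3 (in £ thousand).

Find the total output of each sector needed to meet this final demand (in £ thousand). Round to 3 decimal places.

I − A =
  [   0.75    -0.10    -0.20]
  [  -0.20     0.90    -0.10]
  [   0.00    -0.05     1.00]
Cofactors of I−A, C_ij = (−1)^(i+j)·(minor ij) (rows/columns in the sector order above):
  C_11 = (0.90)(1.00) − (-0.10)(-0.05) = 0.8950
  C_12 = −[(-0.20)(1.00) − (-0.10)(0.00)] = 0.2000
  C_13 = (-0.20)(-0.05) − (0.90)(0.00) = 0.0100
  C_21 = −[(-0.10)(1.00) − (-0.20)(-0.05)] = 0.1100
  C_22 = (0.75)(1.00) − (-0.20)(0.00) = 0.7500
  C_23 = −[(0.75)(-0.05) − (-0.10)(0.00)] = 0.0375
  C_31 = (-0.10)(-0.10) − (-0.20)(0.90) = 0.1900
  C_32 = −[(0.75)(-0.10) − (-0.20)(-0.20)] = 0.1150
  C_33 = (0.75)(0.90) − (-0.10)(-0.20) = 0.6550
det(I−A) = Σ_j (I−A)_1j·C_1j = (0.75)(0.8950) + (-0.10)(0.2000) + (-0.20)(0.0100) = 0.64925
adj(I−A) = Cᵀ =
  [ 0.8950   0.1100   0.1900]
  [ 0.2000   0.7500   0.1150]
  [ 0.0100   0.0375   0.6550]
(I − A)⁻¹ = adj(I−A) / det(I−A) ≈
  [   1.3785     0.1694     0.2926]
  [   0.3080     1.1552     0.1771]
  [   0.0154     0.0578     1.0089]
x = (I − A)⁻¹ d = adj(I−A)·d / det(I−A), with det(I−A) = 0.64925:
  x_1 = (0.8950·440 + 0.1100·180 + 0.1900·520) / 0.64925 = 512.40 / 0.64925 ≈ 789.218
  x_2 = (0.2000·440 + 0.7500·180 + 0.1150·520) / 0.64925 = 282.80 / 0.64925 ≈ 435.580
  x_3 = (0.0100·440 + 0.0375·180 + 0.6550·520) / 0.64925 = 351.75 / 0.64925 ≈ 541.779

x_1 = 789.218, x_2 = 435.580, x_3 = 541.779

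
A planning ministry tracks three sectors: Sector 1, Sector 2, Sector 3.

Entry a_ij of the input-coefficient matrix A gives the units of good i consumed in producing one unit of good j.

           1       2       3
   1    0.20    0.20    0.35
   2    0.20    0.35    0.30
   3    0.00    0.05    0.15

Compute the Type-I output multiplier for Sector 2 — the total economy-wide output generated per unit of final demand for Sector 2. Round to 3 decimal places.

I − A =
  [   0.80    -0.20    -0.35]
  [  -0.20     0.65    -0.30]
  [   0.00    -0.05     0.85]
Cofactors of I−A, C_ij = (−1)^(i+j)·(minor ij) (rows/columns in the sector order above):
  C_11 = (0.65)(0.85) − (-0.30)(-0.05) = 0.5375
  C_12 = −[(-0.20)(0.85) − (-0.30)(0.00)] = 0.1700
  C_13 = (-0.20)(-0.05) − (0.65)(0.00) = 0.0100
  C_21 = −[(-0.20)(0.85) − (-0.35)(-0.05)] = 0.1875
  C_22 = (0.80)(0.85) − (-0.35)(0.00) = 0.6800
  C_23 = −[(0.80)(-0.05) − (-0.20)(0.00)] = 0.0400
  C_31 = (-0.20)(-0.30) − (-0.35)(0.65) = 0.2875
  C_32 = −[(0.80)(-0.30) − (-0.35)(-0.20)] = 0.3100
  C_33 = (0.80)(0.65) − (-0.20)(-0.20) = 0.4800
det(I−A) = Σ_j (I−A)_1j·C_1j = (0.80)(0.5375) + (-0.20)(0.1700) + (-0.35)(0.0100) = 0.3925
adj(I−A) = Cᵀ =
  [ 0.5375   0.1875   0.2875]
  [ 0.1700   0.6800   0.3100]
  [ 0.0100   0.0400   0.4800]
(I − A)⁻¹ = adj(I−A) / det(I−A) ≈
  [   1.3694     0.4777     0.7325]
  [   0.4331     1.7325     0.7898]
  [   0.0255     0.1019     1.2229]
The output multiplier for sector j is the column-j sum of the Leontief inverse (I − A)⁻¹ = adj(I−A) / det(I−A).
Column 2 of adj(I−A): (0.1875, 0.6800, 0.0400); det(I−A) = 0.3925.
m_2 = (0.1875 + 0.6800 + 0.0400) / 0.3925 = 0.9075 / 0.3925 ≈ 2.312.

m_2 = 2.312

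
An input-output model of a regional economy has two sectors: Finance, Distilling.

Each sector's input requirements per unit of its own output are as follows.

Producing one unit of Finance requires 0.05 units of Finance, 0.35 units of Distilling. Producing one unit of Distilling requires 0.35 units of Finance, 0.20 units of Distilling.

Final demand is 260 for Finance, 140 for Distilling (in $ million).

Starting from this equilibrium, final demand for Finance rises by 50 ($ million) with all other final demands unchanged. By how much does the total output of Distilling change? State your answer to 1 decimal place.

Δx_D = 27.5

I − A =
  [   0.95    -0.35]
  [  -0.35     0.80]
det(I−A) = (0.95)(0.80) − (-0.35)(-0.35) = 0.6375
adj(I−A) = [[0.80, 0.35], [0.35, 0.95]]
(I − A)⁻¹ = adj(I−A) / det(I−A) ≈
  [   1.2549     0.5490]
  [   0.5490     1.4902]
Δx = (I − A)⁻¹ Δd with Δd having +50 in the Finance component and 0 elsewhere.
So Δx_D = L_DF · (+50), where L_DF = adj(I−A)_DF / det(I−A) = 0.35 / 0.6375.
Δx_D = 0.35 × (+50) / 0.6375 = 17.50 / 0.6375 ≈ 27.5.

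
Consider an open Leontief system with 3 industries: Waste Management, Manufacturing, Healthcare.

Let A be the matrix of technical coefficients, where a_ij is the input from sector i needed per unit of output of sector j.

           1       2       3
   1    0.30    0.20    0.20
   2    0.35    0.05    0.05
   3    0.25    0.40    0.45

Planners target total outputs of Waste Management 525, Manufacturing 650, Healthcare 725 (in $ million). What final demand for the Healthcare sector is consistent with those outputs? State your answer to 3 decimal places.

I − A =
  [   0.70    -0.20    -0.20]
  [  -0.35     0.95    -0.05]
  [  -0.25    -0.40     0.55]
d = (I − A) x:
  d_1 = (+0.70)·525 + (-0.20)·650 + (-0.20)·725 = 92.500
  d_2 = (-0.35)·525 + (+0.95)·650 + (-0.05)·725 = 397.500
  d_3 = (-0.25)·525 + (-0.40)·650 + (+0.55)·725 = 7.500

d_3 = 7.500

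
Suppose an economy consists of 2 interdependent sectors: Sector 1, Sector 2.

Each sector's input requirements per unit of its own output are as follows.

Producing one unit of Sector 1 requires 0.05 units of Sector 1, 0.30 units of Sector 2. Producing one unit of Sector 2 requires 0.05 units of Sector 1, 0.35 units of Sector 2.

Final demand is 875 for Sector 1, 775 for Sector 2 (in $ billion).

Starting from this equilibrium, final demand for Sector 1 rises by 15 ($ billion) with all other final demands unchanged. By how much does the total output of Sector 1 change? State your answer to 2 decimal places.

Δx_1 = 16.18

I − A =
  [   0.95    -0.05]
  [  -0.30     0.65]
det(I−A) = (0.95)(0.65) − (-0.05)(-0.30) = 0.6025
adj(I−A) = [[0.65, 0.05], [0.30, 0.95]]
(I − A)⁻¹ = adj(I−A) / det(I−A) ≈
  [   1.0788     0.0830]
  [   0.4979     1.5768]
Δx = (I − A)⁻¹ Δd with Δd having +15 in the Sector 1 component and 0 elsewhere.
So Δx_1 = L_11 · (+15), where L_11 = adj(I−A)_11 / det(I−A) = 0.65 / 0.6025.
Δx_1 = 0.65 × (+15) / 0.6025 = 9.75 / 0.6025 ≈ 16.18.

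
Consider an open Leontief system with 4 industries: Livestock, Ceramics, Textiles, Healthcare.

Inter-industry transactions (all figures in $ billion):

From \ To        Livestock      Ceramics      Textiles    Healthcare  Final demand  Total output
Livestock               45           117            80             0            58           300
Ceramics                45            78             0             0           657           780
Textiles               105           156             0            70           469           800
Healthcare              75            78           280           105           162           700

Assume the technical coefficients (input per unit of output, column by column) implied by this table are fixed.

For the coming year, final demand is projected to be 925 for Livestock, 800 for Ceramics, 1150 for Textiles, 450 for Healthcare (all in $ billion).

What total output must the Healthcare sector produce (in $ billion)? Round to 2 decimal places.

Technical coefficients a_ij = z_ij / X_j:
  a_LL = 45/300 = 0.15, a_CL = 45/300 = 0.15, a_TL = 105/300 = 0.35, a_HL = 75/300 = 0.25
  a_LC = 117/780 = 0.15, a_CC = 78/780 = 0.10, a_TC = 156/780 = 0.20, a_HC = 78/780 = 0.10
  a_LT = 80/800 = 0.10, a_CT = 0/800 = 0.00, a_TT = 0/800 = 0.00, a_HT = 280/800 = 0.35
  a_LH = 0/700 = 0.00, a_CH = 0/700 = 0.00, a_TH = 70/700 = 0.10, a_HH = 105/700 = 0.15
I − A =
  [   0.85    -0.15    -0.10     0.00]
  [  -0.15     0.90     0.00     0.00]
  [  -0.35    -0.20     1.00    -0.10]
  [  -0.25    -0.10    -0.35     0.85]
Compute the cofactors C_ij = (−1)^(i+j)·(3×3 minor ij) of I−A; the adjugate is their transpose:
adj(I−A) = Cᵀ =
  [ 0.733500   0.140250   0.076500   0.009000]
  [ 0.122250   0.660500   0.012750   0.001500]
  [ 0.317250   0.201375   0.631125   0.074250]
  [ 0.360750   0.201875   0.283875   0.708000]
det(I−A) = Σ_j (I−A)_1j·C_1j = (0.85)(0.733500) + (-0.15)(0.122250) + (-0.10)(0.317250) + (0.00)(0.360750) = 0.5734125
(I − A)⁻¹ = adj(I−A) / det(I−A) ≈
  [   1.2792     0.2446     0.1334     0.0157]
  [   0.2132     1.1519     0.0222     0.0026]
  [   0.5533     0.3512     1.1006     0.1295]
  [   0.6291     0.3521     0.4951     1.2347]
x = (I − A)⁻¹ d = adj(I−A)·d / det(I−A), with det(I−A) = 0.5734125:
  x_L = (0.733500·925 + 0.140250·800 + 0.076500·1150 + 0.009000·450) / 0.5734125 = 882.7125 / 0.5734125 ≈ 1539.40
  x_C = (0.122250·925 + 0.660500·800 + 0.012750·1150 + 0.001500·450) / 0.5734125 = 656.81875 / 0.5734125 ≈ 1145.46
  x_T = (0.317250·925 + 0.201375·800 + 0.631125·1150 + 0.074250·450) / 0.5734125 = 1213.7625 / 0.5734125 ≈ 2116.74
  x_H = (0.360750·925 + 0.201875·800 + 0.283875·1150 + 0.708000·450) / 0.5734125 = 1140.25 / 0.5734125 ≈ 1988.53

x_H = 1988.53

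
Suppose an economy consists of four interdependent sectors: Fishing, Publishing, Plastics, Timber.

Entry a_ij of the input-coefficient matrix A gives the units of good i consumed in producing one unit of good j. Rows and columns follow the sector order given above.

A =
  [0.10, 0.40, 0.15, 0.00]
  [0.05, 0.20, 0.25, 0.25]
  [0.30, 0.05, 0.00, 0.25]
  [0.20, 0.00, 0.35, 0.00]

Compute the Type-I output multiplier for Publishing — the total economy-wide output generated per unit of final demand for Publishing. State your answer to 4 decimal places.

m_2 = 2.8439

I − A =
  [   0.90    -0.40    -0.15     0.00]
  [  -0.05     0.80    -0.25    -0.25]
  [  -0.30    -0.05     1.00    -0.25]
  [  -0.20     0.00    -0.35     1.00]
Compute the cofactors C_ij = (−1)^(i+j)·(3×3 minor ij) of I−A; the adjugate is their transpose:
adj(I−A) = Cᵀ =
  [ 0.713125   0.372500   0.255000   0.156875]
  [ 0.209375   0.768750   0.318750   0.271875]
  [ 0.285000   0.185000   0.680000   0.216250]
  [ 0.242375   0.139250   0.289000   0.622375]
det(I−A) = Σ_j (I−A)_1j·C_1j = (0.90)(0.713125) + (-0.40)(0.209375) + (-0.15)(0.285000) + (0.00)(0.242375) = 0.5153125
(I − A)⁻¹ = adj(I−A) / det(I−A) ≈
  [   1.38387     0.72286     0.49485     0.30443]
  [   0.40631     1.49181     0.61856     0.52759]
  [   0.55306     0.35901     1.31959     0.41965]
  [   0.47035     0.27022     0.56082     1.20776]
The output multiplier for sector j is the column-j sum of the Leontief inverse (I − A)⁻¹ = adj(I−A) / det(I−A).
Column 2 of adj(I−A): (0.372500, 0.768750, 0.185000, 0.139250); det(I−A) = 0.5153125.
m_2 = (0.372500 + 0.768750 + 0.185000 + 0.139250) / 0.5153125 = 1.4655 / 0.5153125 ≈ 2.8439.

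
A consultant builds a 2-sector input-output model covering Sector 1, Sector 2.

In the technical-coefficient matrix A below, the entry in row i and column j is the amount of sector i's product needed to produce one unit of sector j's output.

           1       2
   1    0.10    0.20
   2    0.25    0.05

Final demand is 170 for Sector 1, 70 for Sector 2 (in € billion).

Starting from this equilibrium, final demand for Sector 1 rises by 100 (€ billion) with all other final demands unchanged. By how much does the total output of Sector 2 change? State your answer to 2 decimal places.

I − A =
  [   0.90    -0.20]
  [  -0.25     0.95]
det(I−A) = (0.90)(0.95) − (-0.20)(-0.25) = 0.8050
adj(I−A) = [[0.95, 0.20], [0.25, 0.90]]
(I − A)⁻¹ = adj(I−A) / det(I−A) ≈
  [   1.1801     0.2484]
  [   0.3106     1.1180]
Δx = (I − A)⁻¹ Δd with Δd having +100 in the Sector 1 component and 0 elsewhere.
So Δx_2 = L_21 · (+100), where L_21 = adj(I−A)_21 / det(I−A) = 0.25 / 0.8050.
Δx_2 = 0.25 × (+100) / 0.8050 = 25.00 / 0.8050 ≈ 31.06.

Δx_2 = 31.06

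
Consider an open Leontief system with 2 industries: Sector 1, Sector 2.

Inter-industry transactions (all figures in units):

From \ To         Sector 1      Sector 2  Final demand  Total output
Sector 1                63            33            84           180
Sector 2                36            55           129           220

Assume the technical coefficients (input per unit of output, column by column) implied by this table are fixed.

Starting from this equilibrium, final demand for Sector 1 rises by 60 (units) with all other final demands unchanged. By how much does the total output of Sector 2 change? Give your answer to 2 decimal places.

Δx_2 = 26.23

Technical coefficients a_ij = z_ij / X_j:
  a_11 = 63/180 = 0.35, a_21 = 36/180 = 0.20
  a_12 = 33/220 = 0.15, a_22 = 55/220 = 0.25
I − A =
  [   0.65    -0.15]
  [  -0.20     0.75]
det(I−A) = (0.65)(0.75) − (-0.15)(-0.20) = 0.4575
adj(I−A) = [[0.75, 0.15], [0.20, 0.65]]
(I − A)⁻¹ = adj(I−A) / det(I−A) ≈
  [   1.6393     0.3279]
  [   0.4372     1.4208]
Δx = (I − A)⁻¹ Δd with Δd having +60 in the Sector 1 component and 0 elsewhere.
So Δx_2 = L_21 · (+60), where L_21 = adj(I−A)_21 / det(I−A) = 0.20 / 0.4575.
Δx_2 = 0.20 × (+60) / 0.4575 = 12.00 / 0.4575 ≈ 26.23.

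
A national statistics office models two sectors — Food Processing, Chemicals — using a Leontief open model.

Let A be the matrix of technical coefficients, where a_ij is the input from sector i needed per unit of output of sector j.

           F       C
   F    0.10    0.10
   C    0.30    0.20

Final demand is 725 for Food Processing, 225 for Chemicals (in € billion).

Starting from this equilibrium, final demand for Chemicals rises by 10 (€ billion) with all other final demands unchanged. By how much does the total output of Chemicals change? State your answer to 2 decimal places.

Δx_C = 13.04

I − A =
  [   0.90    -0.10]
  [  -0.30     0.80]
det(I−A) = (0.90)(0.80) − (-0.10)(-0.30) = 0.6900
adj(I−A) = [[0.80, 0.10], [0.30, 0.90]]
(I − A)⁻¹ = adj(I−A) / det(I−A) ≈
  [   1.1594     0.1449]
  [   0.4348     1.3043]
Δx = (I − A)⁻¹ Δd with Δd having +10 in the Chemicals component and 0 elsewhere.
So Δx_C = L_CC · (+10), where L_CC = adj(I−A)_CC / det(I−A) = 0.90 / 0.6900.
Δx_C = 0.90 × (+10) / 0.6900 = 9.00 / 0.6900 ≈ 13.04.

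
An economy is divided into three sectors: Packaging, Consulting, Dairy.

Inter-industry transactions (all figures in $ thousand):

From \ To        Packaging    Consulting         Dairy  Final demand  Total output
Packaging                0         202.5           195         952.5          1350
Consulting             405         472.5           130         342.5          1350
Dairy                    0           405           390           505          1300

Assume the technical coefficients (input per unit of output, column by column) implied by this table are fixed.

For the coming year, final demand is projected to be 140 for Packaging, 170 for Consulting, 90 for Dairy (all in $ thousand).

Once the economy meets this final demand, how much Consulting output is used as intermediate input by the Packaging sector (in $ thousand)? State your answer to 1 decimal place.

Technical coefficients a_ij = z_ij / X_j:
  a_11 = 0/1350 = 0.00, a_21 = 405/1350 = 0.30, a_31 = 0/1350 = 0.00
  a_12 = 202.5/1350 = 0.15, a_22 = 472.5/1350 = 0.35, a_32 = 405/1350 = 0.30
  a_13 = 195/1300 = 0.15, a_23 = 130/1300 = 0.10, a_33 = 390/1300 = 0.30
I − A =
  [   1.00    -0.15    -0.15]
  [  -0.30     0.65    -0.10]
  [   0.00    -0.30     0.70]
Cofactors of I−A, C_ij = (−1)^(i+j)·(minor ij) (rows/columns in the sector order above):
  C_11 = (0.65)(0.70) − (-0.10)(-0.30) = 0.4250
  C_12 = −[(-0.30)(0.70) − (-0.10)(0.00)] = 0.2100
  C_13 = (-0.30)(-0.30) − (0.65)(0.00) = 0.0900
  C_21 = −[(-0.15)(0.70) − (-0.15)(-0.30)] = 0.1500
  C_22 = (1.00)(0.70) − (-0.15)(0.00) = 0.7000
  C_23 = −[(1.00)(-0.30) − (-0.15)(0.00)] = 0.3000
  C_31 = (-0.15)(-0.10) − (-0.15)(0.65) = 0.1125
  C_32 = −[(1.00)(-0.10) − (-0.15)(-0.30)] = 0.1450
  C_33 = (1.00)(0.65) − (-0.15)(-0.30) = 0.6050
det(I−A) = Σ_j (I−A)_1j·C_1j = (1.00)(0.4250) + (-0.15)(0.2100) + (-0.15)(0.0900) = 0.3800
adj(I−A) = Cᵀ =
  [ 0.4250   0.1500   0.1125]
  [ 0.2100   0.7000   0.1450]
  [ 0.0900   0.3000   0.6050]
(I − A)⁻¹ = adj(I−A) / det(I−A) ≈
  [   1.1184     0.3947     0.2961]
  [   0.5526     1.8421     0.3816]
  [   0.2368     0.7895     1.5921]
First solve x = (I − A)⁻¹ d = adj(I−A)·d / det(I−A); in particular x_1 = (0.4250·140 + 0.1500·170 + 0.1125·90) / 0.3800 = 95.125 / 0.3800 ≈ 250.329.
Intermediate flow from 2 to 1: z_21 = a_21 · x_1 = 0.30 × 95.125 / 0.3800 = 28.5375 / 0.3800 ≈ 75.1.

z_21 = 75.1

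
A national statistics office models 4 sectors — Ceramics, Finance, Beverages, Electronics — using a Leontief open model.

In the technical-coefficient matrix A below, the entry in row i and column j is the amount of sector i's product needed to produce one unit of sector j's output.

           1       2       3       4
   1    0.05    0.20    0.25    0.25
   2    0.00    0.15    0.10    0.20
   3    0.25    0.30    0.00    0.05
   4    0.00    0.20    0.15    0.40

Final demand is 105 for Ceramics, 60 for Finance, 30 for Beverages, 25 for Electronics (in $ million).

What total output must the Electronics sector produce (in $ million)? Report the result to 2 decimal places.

x_4 = 107.25

I − A =
  [   0.95    -0.20    -0.25    -0.25]
  [   0.00     0.85    -0.10    -0.20]
  [  -0.25    -0.30     1.00    -0.05]
  [   0.00    -0.20    -0.15     0.60]
Compute the cofactors C_ij = (−1)^(i+j)·(3×3 minor ij) of I−A; the adjugate is their transpose:
adj(I−A) = Cᵀ =
  [ 0.435625   0.227250   0.172375   0.271625]
  [ 0.022500   0.516000   0.085500   0.188500]
  [ 0.117500   0.223000   0.446500   0.160500]
  [ 0.036875   0.227750   0.140125   0.720875]
det(I−A) = Σ_j (I−A)_1j·C_1j = (0.95)(0.435625) + (-0.20)(0.022500) + (-0.25)(0.117500) + (-0.25)(0.036875) = 0.37075
(I − A)⁻¹ = adj(I−A) / det(I−A) ≈
  [   1.1750     0.6129     0.4649     0.7326]
  [   0.0607     1.3918     0.2306     0.5084]
  [   0.3169     0.6015     1.2043     0.4329]
  [   0.0995     0.6143     0.3780     1.9444]
x = (I − A)⁻¹ d = adj(I−A)·d / det(I−A), with det(I−A) = 0.37075:
  x_1 = (0.435625·105 + 0.227250·60 + 0.172375·30 + 0.271625·25) / 0.37075 = 71.3375 / 0.37075 ≈ 192.41
  x_2 = (0.022500·105 + 0.516000·60 + 0.085500·30 + 0.188500·25) / 0.37075 = 40.60 / 0.37075 ≈ 109.51
  x_3 = (0.117500·105 + 0.223000·60 + 0.446500·30 + 0.160500·25) / 0.37075 = 43.125 / 0.37075 ≈ 116.32
  x_4 = (0.036875·105 + 0.227750·60 + 0.140125·30 + 0.720875·25) / 0.37075 = 39.7625 / 0.37075 ≈ 107.25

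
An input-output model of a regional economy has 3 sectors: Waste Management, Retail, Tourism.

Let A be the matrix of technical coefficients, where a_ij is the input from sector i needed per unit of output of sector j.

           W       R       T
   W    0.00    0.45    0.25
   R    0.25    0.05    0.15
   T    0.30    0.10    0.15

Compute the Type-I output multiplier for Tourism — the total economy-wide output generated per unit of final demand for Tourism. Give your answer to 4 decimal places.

I − A =
  [   1.00    -0.45    -0.25]
  [  -0.25     0.95    -0.15]
  [  -0.30    -0.10     0.85]
Cofactors of I−A, C_ij = (−1)^(i+j)·(minor ij) (rows/columns in the sector order above):
  C_11 = (0.95)(0.85) − (-0.15)(-0.10) = 0.7925
  C_12 = −[(-0.25)(0.85) − (-0.15)(-0.30)] = 0.2575
  C_13 = (-0.25)(-0.10) − (0.95)(-0.30) = 0.3100
  C_21 = −[(-0.45)(0.85) − (-0.25)(-0.10)] = 0.4075
  C_22 = (1.00)(0.85) − (-0.25)(-0.30) = 0.7750
  C_23 = −[(1.00)(-0.10) − (-0.45)(-0.30)] = 0.2350
  C_31 = (-0.45)(-0.15) − (-0.25)(0.95) = 0.3050
  C_32 = −[(1.00)(-0.15) − (-0.25)(-0.25)] = 0.2125
  C_33 = (1.00)(0.95) − (-0.45)(-0.25) = 0.8375
det(I−A) = Σ_j (I−A)_1j·C_1j = (1.00)(0.7925) + (-0.45)(0.2575) + (-0.25)(0.3100) = 0.599125
adj(I−A) = Cᵀ =
  [ 0.7925   0.4075   0.3050]
  [ 0.2575   0.7750   0.2125]
  [ 0.3100   0.2350   0.8375]
(I − A)⁻¹ = adj(I−A) / det(I−A) ≈
  [   1.32276     0.68016     0.50908]
  [   0.42979     1.29355     0.35468]
  [   0.51742     0.39224     1.39787]
The output multiplier for sector j is the column-j sum of the Leontief inverse (I − A)⁻¹ = adj(I−A) / det(I−A).
Column T of adj(I−A): (0.3050, 0.2125, 0.8375); det(I−A) = 0.599125.
m_T = (0.3050 + 0.2125 + 0.8375) / 0.599125 = 1.355 / 0.599125 ≈ 2.2616.

m_T = 2.2616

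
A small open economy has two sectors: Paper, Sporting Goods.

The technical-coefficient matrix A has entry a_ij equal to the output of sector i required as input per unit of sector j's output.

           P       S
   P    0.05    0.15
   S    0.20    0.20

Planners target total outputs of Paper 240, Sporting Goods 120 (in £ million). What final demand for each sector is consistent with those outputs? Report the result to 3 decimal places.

d_P = 210.000, d_S = 48.000

I − A =
  [   0.95    -0.15]
  [  -0.20     0.80]
d = (I − A) x:
  d_P = (+0.95)·240 + (-0.15)·120 = 210.000
  d_S = (-0.20)·240 + (+0.80)·120 = 48.000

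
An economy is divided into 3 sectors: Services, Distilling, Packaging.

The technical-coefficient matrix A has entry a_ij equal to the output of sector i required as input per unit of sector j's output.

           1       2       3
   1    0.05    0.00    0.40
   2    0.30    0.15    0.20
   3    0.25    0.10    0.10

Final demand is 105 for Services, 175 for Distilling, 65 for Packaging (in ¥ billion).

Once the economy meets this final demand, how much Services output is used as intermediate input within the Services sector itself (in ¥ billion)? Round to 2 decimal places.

z_11 = 8.79

I − A =
  [   0.95     0.00    -0.40]
  [  -0.30     0.85    -0.20]
  [  -0.25    -0.10     0.90]
Cofactors of I−A, C_ij = (−1)^(i+j)·(minor ij) (rows/columns in the sector order above):
  C_11 = (0.85)(0.90) − (-0.20)(-0.10) = 0.7450
  C_12 = −[(-0.30)(0.90) − (-0.20)(-0.25)] = 0.3200
  C_13 = (-0.30)(-0.10) − (0.85)(-0.25) = 0.2425
  C_21 = −[(0.00)(0.90) − (-0.40)(-0.10)] = 0.0400
  C_22 = (0.95)(0.90) − (-0.40)(-0.25) = 0.7550
  C_23 = −[(0.95)(-0.10) − (0.00)(-0.25)] = 0.0950
  C_31 = (0.00)(-0.20) − (-0.40)(0.85) = 0.3400
  C_32 = −[(0.95)(-0.20) − (-0.40)(-0.30)] = 0.3100
  C_33 = (0.95)(0.85) − (0.00)(-0.30) = 0.8075
det(I−A) = Σ_j (I−A)_1j·C_1j = (0.95)(0.7450) + (0.00)(0.3200) + (-0.40)(0.2425) = 0.61075
adj(I−A) = Cᵀ =
  [ 0.7450   0.0400   0.3400]
  [ 0.3200   0.7550   0.3100]
  [ 0.2425   0.0950   0.8075]
(I − A)⁻¹ = adj(I−A) / det(I−A) ≈
  [   1.2198     0.0655     0.5567]
  [   0.5239     1.2362     0.5076]
  [   0.3971     0.1555     1.3221]
First solve x = (I − A)⁻¹ d = adj(I−A)·d / det(I−A); in particular x_1 = (0.7450·105 + 0.0400·175 + 0.3400·65) / 0.61075 = 107.325 / 0.61075 ≈ 175.7266.
Intermediate flow from 1 to 1: z_11 = a_11 · x_1 = 0.05 × 107.325 / 0.61075 = 5.36625 / 0.61075 ≈ 8.79.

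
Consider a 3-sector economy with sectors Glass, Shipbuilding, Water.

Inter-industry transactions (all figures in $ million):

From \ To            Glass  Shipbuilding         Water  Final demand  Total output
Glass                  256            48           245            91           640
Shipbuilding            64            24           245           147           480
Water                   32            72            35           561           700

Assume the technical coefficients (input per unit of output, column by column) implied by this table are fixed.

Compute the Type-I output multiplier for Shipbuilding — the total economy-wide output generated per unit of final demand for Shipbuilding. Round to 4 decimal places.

Technical coefficients a_ij = z_ij / X_j:
  a_GG = 256/640 = 0.40, a_SG = 64/640 = 0.10, a_WG = 32/640 = 0.05
  a_GS = 48/480 = 0.10, a_SS = 24/480 = 0.05, a_WS = 72/480 = 0.15
  a_GW = 245/700 = 0.35, a_SW = 245/700 = 0.35, a_WW = 35/700 = 0.05
I − A =
  [   0.60    -0.10    -0.35]
  [  -0.10     0.95    -0.35]
  [  -0.05    -0.15     0.95]
Cofactors of I−A, C_ij = (−1)^(i+j)·(minor ij) (rows/columns in the sector order above):
  C_11 = (0.95)(0.95) − (-0.35)(-0.15) = 0.8500
  C_12 = −[(-0.10)(0.95) − (-0.35)(-0.05)] = 0.1125
  C_13 = (-0.10)(-0.15) − (0.95)(-0.05) = 0.0625
  C_21 = −[(-0.10)(0.95) − (-0.35)(-0.15)] = 0.1475
  C_22 = (0.60)(0.95) − (-0.35)(-0.05) = 0.5525
  C_23 = −[(0.60)(-0.15) − (-0.10)(-0.05)] = 0.0950
  C_31 = (-0.10)(-0.35) − (-0.35)(0.95) = 0.3675
  C_32 = −[(0.60)(-0.35) − (-0.35)(-0.10)] = 0.2450
  C_33 = (0.60)(0.95) − (-0.10)(-0.10) = 0.5600
det(I−A) = Σ_j (I−A)_1j·C_1j = (0.60)(0.8500) + (-0.10)(0.1125) + (-0.35)(0.0625) = 0.476875
adj(I−A) = Cᵀ =
  [ 0.8500   0.1475   0.3675]
  [ 0.1125   0.5525   0.2450]
  [ 0.0625   0.0950   0.5600]
(I − A)⁻¹ = adj(I−A) / det(I−A) ≈
  [   1.78244     0.30931     0.77064]
  [   0.23591     1.15858     0.51376]
  [   0.13106     0.19921     1.17431]
The output multiplier for sector j is the column-j sum of the Leontief inverse (I − A)⁻¹ = adj(I−A) / det(I−A).
Column S of adj(I−A): (0.1475, 0.5525, 0.0950); det(I−A) = 0.476875.
m_S = (0.1475 + 0.5525 + 0.0950) / 0.476875 = 0.795 / 0.476875 ≈ 1.6671.

m_S = 1.6671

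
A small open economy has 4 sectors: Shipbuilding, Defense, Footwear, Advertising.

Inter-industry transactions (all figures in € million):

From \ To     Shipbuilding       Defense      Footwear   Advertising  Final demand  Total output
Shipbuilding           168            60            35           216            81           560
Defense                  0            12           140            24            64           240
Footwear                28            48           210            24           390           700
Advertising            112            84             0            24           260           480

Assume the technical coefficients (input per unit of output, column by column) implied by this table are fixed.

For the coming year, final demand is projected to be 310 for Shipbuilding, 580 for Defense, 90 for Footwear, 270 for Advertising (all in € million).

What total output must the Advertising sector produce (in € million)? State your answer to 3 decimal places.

x_A = 834.598

Technical coefficients a_ij = z_ij / X_j:
  a_SS = 168/560 = 0.30, a_DS = 0/560 = 0.00, a_FS = 28/560 = 0.05, a_AS = 112/560 = 0.20
  a_SD = 60/240 = 0.25, a_DD = 12/240 = 0.05, a_FD = 48/240 = 0.20, a_AD = 84/240 = 0.35
  a_SF = 35/700 = 0.05, a_DF = 140/700 = 0.20, a_FF = 210/700 = 0.30, a_AF = 0/700 = 0.00
  a_SA = 216/480 = 0.45, a_DA = 24/480 = 0.05, a_FA = 24/480 = 0.05, a_AA = 24/480 = 0.05
I − A =
  [   0.70    -0.25    -0.05    -0.45]
  [   0.00     0.95    -0.20    -0.05]
  [  -0.05    -0.20     0.70    -0.05]
  [  -0.20    -0.35     0.00     0.95]
Compute the cofactors C_ij = (−1)^(i+j)·(3×3 minor ij) of I−A; the adjugate is their transpose:
adj(I−A) = Cᵀ =
  [ 0.578000   0.286875   0.123250   0.295375]
  [ 0.018500   0.399625   0.115500   0.035875]
  [ 0.055750   0.149500   0.531500   0.062250]
  [ 0.128500   0.207625   0.068500   0.432625]
det(I−A) = Σ_j (I−A)_1j·C_1j = (0.70)(0.578000) + (-0.25)(0.018500) + (-0.05)(0.055750) + (-0.45)(0.128500) = 0.3393625
(I − A)⁻¹ = adj(I−A) / det(I−A) ≈
  [   1.7032     0.8453     0.3632     0.8704]
  [   0.0545     1.1776     0.3403     0.1057]
  [   0.1643     0.4405     1.5662     0.1834]
  [   0.3787     0.6118     0.2018     1.2748]
x = (I − A)⁻¹ d = adj(I−A)·d / det(I−A), with det(I−A) = 0.3393625:
  x_S = (0.578000·310 + 0.286875·580 + 0.123250·90 + 0.295375·270) / 0.3393625 = 436.41125 / 0.3393625 ≈ 1285.974
  x_D = (0.018500·310 + 0.399625·580 + 0.115500·90 + 0.035875·270) / 0.3393625 = 257.59875 / 0.3393625 ≈ 759.067
  x_F = (0.055750·310 + 0.149500·580 + 0.531500·90 + 0.062250·270) / 0.3393625 = 168.635 / 0.3393625 ≈ 496.917
  x_A = (0.128500·310 + 0.207625·580 + 0.068500·90 + 0.432625·270) / 0.3393625 = 283.23125 / 0.3393625 ≈ 834.598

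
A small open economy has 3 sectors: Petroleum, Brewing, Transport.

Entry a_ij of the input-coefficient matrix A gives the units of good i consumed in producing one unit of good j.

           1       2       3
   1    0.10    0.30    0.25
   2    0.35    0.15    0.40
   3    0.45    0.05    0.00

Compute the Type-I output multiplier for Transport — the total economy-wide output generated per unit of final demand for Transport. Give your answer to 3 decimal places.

I − A =
  [   0.90    -0.30    -0.25]
  [  -0.35     0.85    -0.40]
  [  -0.45    -0.05     1.00]
Cofactors of I−A, C_ij = (−1)^(i+j)·(minor ij) (rows/columns in the sector order above):
  C_11 = (0.85)(1.00) − (-0.40)(-0.05) = 0.8300
  C_12 = −[(-0.35)(1.00) − (-0.40)(-0.45)] = 0.5300
  C_13 = (-0.35)(-0.05) − (0.85)(-0.45) = 0.4000
  C_21 = −[(-0.30)(1.00) − (-0.25)(-0.05)] = 0.3125
  C_22 = (0.90)(1.00) − (-0.25)(-0.45) = 0.7875
  C_23 = −[(0.90)(-0.05) − (-0.30)(-0.45)] = 0.1800
  C_31 = (-0.30)(-0.40) − (-0.25)(0.85) = 0.3325
  C_32 = −[(0.90)(-0.40) − (-0.25)(-0.35)] = 0.4475
  C_33 = (0.90)(0.85) − (-0.30)(-0.35) = 0.6600
det(I−A) = Σ_j (I−A)_1j·C_1j = (0.90)(0.8300) + (-0.30)(0.5300) + (-0.25)(0.4000) = 0.4880
adj(I−A) = Cᵀ =
  [ 0.8300   0.3125   0.3325]
  [ 0.5300   0.7875   0.4475]
  [ 0.4000   0.1800   0.6600]
(I − A)⁻¹ = adj(I−A) / det(I−A) ≈
  [   1.7008     0.6404     0.6814]
  [   1.0861     1.6137     0.9170]
  [   0.8197     0.3689     1.3525]
The output multiplier for sector j is the column-j sum of the Leontief inverse (I − A)⁻¹ = adj(I−A) / det(I−A).
Column 3 of adj(I−A): (0.3325, 0.4475, 0.6600); det(I−A) = 0.4880.
m_3 = (0.3325 + 0.4475 + 0.6600) / 0.4880 = 1.44 / 0.4880 ≈ 2.951.

m_3 = 2.951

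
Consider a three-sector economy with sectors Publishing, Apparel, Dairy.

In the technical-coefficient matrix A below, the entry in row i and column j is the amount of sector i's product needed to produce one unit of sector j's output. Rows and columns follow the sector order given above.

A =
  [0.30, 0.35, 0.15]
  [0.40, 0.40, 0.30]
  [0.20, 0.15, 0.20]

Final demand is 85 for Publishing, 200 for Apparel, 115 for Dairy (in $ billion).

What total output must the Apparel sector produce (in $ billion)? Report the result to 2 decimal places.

x_2 = 1171.97

I − A =
  [   0.70    -0.35    -0.15]
  [  -0.40     0.60    -0.30]
  [  -0.20    -0.15     0.80]
Cofactors of I−A, C_ij = (−1)^(i+j)·(minor ij) (rows/columns in the sector order above):
  C_11 = (0.60)(0.80) − (-0.30)(-0.15) = 0.4350
  C_12 = −[(-0.40)(0.80) − (-0.30)(-0.20)] = 0.3800
  C_13 = (-0.40)(-0.15) − (0.60)(-0.20) = 0.1800
  C_21 = −[(-0.35)(0.80) − (-0.15)(-0.15)] = 0.3025
  C_22 = (0.70)(0.80) − (-0.15)(-0.20) = 0.5300
  C_23 = −[(0.70)(-0.15) − (-0.35)(-0.20)] = 0.1750
  C_31 = (-0.35)(-0.30) − (-0.15)(0.60) = 0.1950
  C_32 = −[(0.70)(-0.30) − (-0.15)(-0.40)] = 0.2700
  C_33 = (0.70)(0.60) − (-0.35)(-0.40) = 0.2800
det(I−A) = Σ_j (I−A)_1j·C_1j = (0.70)(0.4350) + (-0.35)(0.3800) + (-0.15)(0.1800) = 0.1445
adj(I−A) = Cᵀ =
  [ 0.4350   0.3025   0.1950]
  [ 0.3800   0.5300   0.2700]
  [ 0.1800   0.1750   0.2800]
(I − A)⁻¹ = adj(I−A) / det(I−A) ≈
  [   3.0104     2.0934     1.3495]
  [   2.6298     3.6678     1.8685]
  [   1.2457     1.2111     1.9377]
x = (I − A)⁻¹ d = adj(I−A)·d / det(I−A), with det(I−A) = 0.1445:
  x_1 = (0.4350·85 + 0.3025·200 + 0.1950·115) / 0.1445 = 119.90 / 0.1445 ≈ 829.76
  x_2 = (0.3800·85 + 0.5300·200 + 0.2700·115) / 0.1445 = 169.35 / 0.1445 ≈ 1171.97
  x_3 = (0.1800·85 + 0.1750·200 + 0.2800·115) / 0.1445 = 82.50 / 0.1445 ≈ 570.93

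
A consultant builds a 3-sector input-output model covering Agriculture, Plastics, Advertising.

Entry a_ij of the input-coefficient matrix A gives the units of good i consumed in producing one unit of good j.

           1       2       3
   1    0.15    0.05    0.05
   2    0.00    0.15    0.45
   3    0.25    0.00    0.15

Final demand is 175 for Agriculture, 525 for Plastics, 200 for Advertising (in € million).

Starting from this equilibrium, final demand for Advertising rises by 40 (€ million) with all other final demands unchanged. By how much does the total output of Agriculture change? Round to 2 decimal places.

I − A =
  [   0.85    -0.05    -0.05]
  [   0.00     0.85    -0.45]
  [  -0.25     0.00     0.85]
Cofactors of I−A, C_ij = (−1)^(i+j)·(minor ij) (rows/columns in the sector order above):
  C_11 = (0.85)(0.85) − (-0.45)(0.00) = 0.7225
  C_12 = −[(0.00)(0.85) − (-0.45)(-0.25)] = 0.1125
  C_13 = (0.00)(0.00) − (0.85)(-0.25) = 0.2125
  C_21 = −[(-0.05)(0.85) − (-0.05)(0.00)] = 0.0425
  C_22 = (0.85)(0.85) − (-0.05)(-0.25) = 0.7100
  C_23 = −[(0.85)(0.00) − (-0.05)(-0.25)] = 0.0125
  C_31 = (-0.05)(-0.45) − (-0.05)(0.85) = 0.0650
  C_32 = −[(0.85)(-0.45) − (-0.05)(0.00)] = 0.3825
  C_33 = (0.85)(0.85) − (-0.05)(0.00) = 0.7225
det(I−A) = Σ_j (I−A)_1j·C_1j = (0.85)(0.7225) + (-0.05)(0.1125) + (-0.05)(0.2125) = 0.597875
adj(I−A) = Cᵀ =
  [ 0.7225   0.0425   0.0650]
  [ 0.1125   0.7100   0.3825]
  [ 0.2125   0.0125   0.7225]
(I − A)⁻¹ = adj(I−A) / det(I−A) ≈
  [   1.2084     0.0711     0.1087]
  [   0.1882     1.1875     0.6398]
  [   0.3554     0.0209     1.2084]
Δx = (I − A)⁻¹ Δd with Δd having +40 in the Advertising component and 0 elsewhere.
So Δx_1 = L_13 · (+40), where L_13 = adj(I−A)_13 / det(I−A) = 0.0650 / 0.597875.
Δx_1 = 0.0650 × (+40) / 0.597875 = 2.60 / 0.597875 ≈ 4.35.

Δx_1 = 4.35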